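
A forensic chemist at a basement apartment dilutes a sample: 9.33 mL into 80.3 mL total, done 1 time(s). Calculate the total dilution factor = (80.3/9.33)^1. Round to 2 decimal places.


Dilution factor calculation:
Single dilution = V_total / V_sample = 80.3 / 9.33 ≈ 8.606645
Number of dilutions = 1
Total DF = (80.3 / 9.33)^1 (full precision, rounded at the end) = 8.61

8.61


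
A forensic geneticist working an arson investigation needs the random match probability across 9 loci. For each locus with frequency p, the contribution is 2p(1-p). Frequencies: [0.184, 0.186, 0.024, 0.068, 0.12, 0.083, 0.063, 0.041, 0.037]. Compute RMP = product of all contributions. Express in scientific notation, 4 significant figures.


Computing RMP for 9 loci:
Locus 1: 2 * 0.184 * 0.816 = 0.300288
Locus 2: 2 * 0.186 * 0.814 = 0.302808
Locus 3: 2 * 0.024 * 0.976 = 0.046848
Locus 4: 2 * 0.068 * 0.932 = 0.126752
Locus 5: 2 * 0.12 * 0.88 = 0.2112
Locus 6: 2 * 0.083 * 0.917 = 0.152222
Locus 7: 2 * 0.063 * 0.937 = 0.118062
Locus 8: 2 * 0.041 * 0.959 = 0.078638
Locus 9: 2 * 0.037 * 0.963 = 0.071262
RMP = 1.148e-08

1.148e-08


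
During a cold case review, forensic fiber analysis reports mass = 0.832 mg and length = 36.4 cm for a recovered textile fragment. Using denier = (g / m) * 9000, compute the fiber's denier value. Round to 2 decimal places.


Denier calculation:
Mass in grams = 0.832 mg / 1000 = 0.000832 g
Length in meters = 36.4 cm / 100 = 0.364 m
Linear density = mass / length = 0.000832 / 0.364 = 0.00228571 g/m
Denier = (g/m) * 9000 = 0.00228571 * 9000 = 20.57

20.57


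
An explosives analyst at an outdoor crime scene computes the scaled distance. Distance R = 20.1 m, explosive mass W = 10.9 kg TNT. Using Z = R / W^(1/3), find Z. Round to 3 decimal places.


Scaled distance calculation:
W^(1/3) = 10.9^(1/3) = 2.21722
Z = R / W^(1/3) = 20.1 / 2.21722
Z = 9.065 m/kg^(1/3)

9.065


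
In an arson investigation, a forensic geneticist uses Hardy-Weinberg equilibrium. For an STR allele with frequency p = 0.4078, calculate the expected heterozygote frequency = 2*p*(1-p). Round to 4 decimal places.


Hardy-Weinberg heterozygote frequency:
q = 1 - p = 1 - 0.4078 = 0.5922
2pq = 2 * 0.4078 * 0.5922 = 0.4830

0.4830


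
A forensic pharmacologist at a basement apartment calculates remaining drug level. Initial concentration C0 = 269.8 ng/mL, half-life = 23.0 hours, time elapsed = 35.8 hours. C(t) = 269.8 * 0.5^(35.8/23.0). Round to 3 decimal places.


Drug concentration decay:
Number of half-lives = t / t_half = 35.8 / 23.0 = 1.556522
Decay factor = 0.5^1.556522 = 0.33996968
C(t) = 269.8 * 0.33996968 = 91.724 ng/mL

91.724


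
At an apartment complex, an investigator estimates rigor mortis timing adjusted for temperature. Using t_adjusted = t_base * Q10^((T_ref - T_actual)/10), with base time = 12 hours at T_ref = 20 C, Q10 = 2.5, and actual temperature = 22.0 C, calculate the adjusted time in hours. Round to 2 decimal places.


Rigor mortis time adjustment:
Exponent = (T_ref - T_actual) / 10 = (20 - 22.0) / 10 = -0.2
Q10 factor = 2.5^-0.2 = 0.83255
t_adjusted = 12 * 0.83255 = 9.99 hours

9.99


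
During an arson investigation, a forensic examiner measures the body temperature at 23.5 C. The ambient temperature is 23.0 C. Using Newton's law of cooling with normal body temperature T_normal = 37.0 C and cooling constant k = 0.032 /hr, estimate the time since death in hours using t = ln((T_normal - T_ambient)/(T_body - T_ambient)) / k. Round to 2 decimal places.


Using Newton's law of cooling:
t = ln((T_normal - T_ambient) / (T_body - T_ambient)) / k
T_normal - T_ambient = 14.0
T_body - T_ambient = 0.5
Ratio = 28
ln(ratio) = 3.332205
t = 3.332205 / 0.032 = 104.13 hours

104.13


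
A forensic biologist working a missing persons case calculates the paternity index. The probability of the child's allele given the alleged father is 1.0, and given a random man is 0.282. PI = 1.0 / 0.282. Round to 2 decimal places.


Paternity Index calculation:
PI = P(allele|father) / P(allele|random)
PI = 1.0 / 0.282
PI = 3.55

3.55


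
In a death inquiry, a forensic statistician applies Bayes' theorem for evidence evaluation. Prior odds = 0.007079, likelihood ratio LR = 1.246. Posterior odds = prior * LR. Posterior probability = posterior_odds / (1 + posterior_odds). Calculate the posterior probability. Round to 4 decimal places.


Bayesian evidence evaluation:
Posterior odds = prior_odds * LR = 0.007079 * 1.246 = 0.008820434
Posterior probability = posterior_odds / (1 + posterior_odds)
= 0.008820434 / (1 + 0.008820434)
= 0.008820434 / 1.008820434
= 0.0087

0.0087


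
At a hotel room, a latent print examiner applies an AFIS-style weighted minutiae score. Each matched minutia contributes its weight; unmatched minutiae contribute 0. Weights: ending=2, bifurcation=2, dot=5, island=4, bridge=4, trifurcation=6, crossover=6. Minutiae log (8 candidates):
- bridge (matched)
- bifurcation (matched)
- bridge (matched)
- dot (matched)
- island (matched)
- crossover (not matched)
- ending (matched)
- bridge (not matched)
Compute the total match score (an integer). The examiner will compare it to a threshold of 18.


Weighted minutiae match score:
  bridge: matched, +4 (running total 4)
  bifurcation: matched, +2 (running total 6)
  bridge: matched, +4 (running total 10)
  dot: matched, +5 (running total 15)
  island: matched, +4 (running total 19)
  crossover: not matched, +0
  ending: matched, +2 (running total 21)
  bridge: not matched, +0
Total score = 21
Threshold = 18; verdict = identification

21


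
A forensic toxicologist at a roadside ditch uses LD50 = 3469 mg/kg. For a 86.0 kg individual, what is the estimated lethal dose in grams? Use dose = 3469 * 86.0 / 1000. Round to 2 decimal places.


Lethal dose calculation:
Lethal dose = LD50 * body_weight / 1000
= 3469 * 86.0 / 1000
= 298334 / 1000
= 298.33 g

298.33


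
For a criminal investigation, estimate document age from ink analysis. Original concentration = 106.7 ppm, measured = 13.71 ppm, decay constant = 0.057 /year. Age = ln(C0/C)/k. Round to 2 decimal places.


Document age estimation:
C0/C = 106.7 / 13.71 = 7.78264
ln(C0/C) = 2.051896
t = 2.051896 / 0.057 = 36.00 years

36.00


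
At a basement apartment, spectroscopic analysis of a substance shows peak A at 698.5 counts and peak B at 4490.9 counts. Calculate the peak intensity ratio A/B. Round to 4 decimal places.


Spectral peak ratio:
Peak A = 698.5 counts
Peak B = 4490.9 counts
Ratio = 698.5 / 4490.9 = 0.1555

0.1555


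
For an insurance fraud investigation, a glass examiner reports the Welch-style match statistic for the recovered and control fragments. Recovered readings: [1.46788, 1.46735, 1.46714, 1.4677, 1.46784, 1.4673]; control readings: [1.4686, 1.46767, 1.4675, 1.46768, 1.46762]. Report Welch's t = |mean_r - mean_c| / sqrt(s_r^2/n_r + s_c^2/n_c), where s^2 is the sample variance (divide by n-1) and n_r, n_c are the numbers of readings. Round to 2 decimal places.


Welch's t-criterion for glass RI comparison:
Recovered mean = sum / n_r = 8.80521 / 6 = 1.467535
Control mean = sum / n_c = 7.33907 / 5 = 1.467814
Recovered sample variance s_r^2 = 9.695e-08
Control sample variance s_c^2 = 1.9818e-07
Welch SE (unpooled) = sqrt(s_r^2/n_r + s_c^2/n_c) = sqrt(1.61583e-08 + 3.9636e-08) = sqrt(5.57943e-08) = 0.000236208
|mean_r - mean_c| = 0.000279
t = 0.000279 / 0.000236208 = 1.18

1.18


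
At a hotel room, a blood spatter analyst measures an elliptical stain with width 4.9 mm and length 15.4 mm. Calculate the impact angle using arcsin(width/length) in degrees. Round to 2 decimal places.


Blood spatter impact angle calculation:
width / length = 4.9 / 15.4 = 0.318182
angle = arcsin(0.318182)
angle = 18.55 degrees

18.55


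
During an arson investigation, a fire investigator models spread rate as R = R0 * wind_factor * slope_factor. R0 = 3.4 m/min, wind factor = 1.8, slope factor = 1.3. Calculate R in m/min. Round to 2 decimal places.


Fire spread rate calculation:
R = R0 * wind_factor * slope_factor
= 3.4 * 1.8 * 1.3
= 6.12 * 1.3
= 7.96 m/min

7.96


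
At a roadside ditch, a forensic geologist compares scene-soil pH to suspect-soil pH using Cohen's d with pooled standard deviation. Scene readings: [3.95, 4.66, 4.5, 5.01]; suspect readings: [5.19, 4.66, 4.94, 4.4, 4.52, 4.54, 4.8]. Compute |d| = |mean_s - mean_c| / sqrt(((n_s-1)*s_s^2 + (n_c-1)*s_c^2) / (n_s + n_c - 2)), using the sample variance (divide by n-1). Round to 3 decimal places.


Pooled-variance Cohen's d for soil pH comparison:
Scene mean = 18.12 / 4 = 4.53
Suspect mean = 33.05 / 7 = 4.721429
Scene sample variance s_s^2 = 0.194867
Suspect sample variance s_c^2 = 0.075681
Pooled variance = ((n_s-1)*s_s^2 + (n_c-1)*s_c^2) / (n_s + n_c - 2) = 0.11541
Pooled SD = sqrt(0.11541) = 0.33972
Mean difference = -0.191429
|d| = |-0.191429| / 0.33972 = 0.563

0.563


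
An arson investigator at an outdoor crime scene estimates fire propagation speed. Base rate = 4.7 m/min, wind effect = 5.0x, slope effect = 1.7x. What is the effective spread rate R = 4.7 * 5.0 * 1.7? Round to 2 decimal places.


Fire spread rate calculation:
R = R0 * wind_factor * slope_factor
= 4.7 * 5.0 * 1.7
= 23.5 * 1.7
= 39.95 m/min

39.95


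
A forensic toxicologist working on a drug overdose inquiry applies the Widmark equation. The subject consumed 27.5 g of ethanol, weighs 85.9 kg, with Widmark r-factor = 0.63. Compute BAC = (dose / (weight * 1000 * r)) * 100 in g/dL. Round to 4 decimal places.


Applying the Widmark formula:
BAC = (dose_g / (body_wt * 1000 * r)) * 100
Denominator = 85.9 * 1000 * 0.63 = 54117
BAC = (27.5 / 54117) * 100
BAC = 0.0508 g/dL

0.0508


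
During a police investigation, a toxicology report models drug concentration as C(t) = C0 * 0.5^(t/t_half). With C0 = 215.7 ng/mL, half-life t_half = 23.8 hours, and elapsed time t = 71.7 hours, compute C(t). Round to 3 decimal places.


Drug concentration decay:
Number of half-lives = t / t_half = 71.7 / 23.8 = 3.012605
Decay factor = 0.5^3.012605 = 0.12391262
C(t) = 215.7 * 0.12391262 = 26.728 ng/mL

26.728


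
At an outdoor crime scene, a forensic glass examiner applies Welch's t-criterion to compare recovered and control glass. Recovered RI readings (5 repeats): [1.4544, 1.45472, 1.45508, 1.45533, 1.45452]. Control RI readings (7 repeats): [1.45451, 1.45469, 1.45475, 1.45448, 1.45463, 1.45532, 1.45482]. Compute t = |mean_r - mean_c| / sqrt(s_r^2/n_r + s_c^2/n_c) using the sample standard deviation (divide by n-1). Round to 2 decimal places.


Welch's t-criterion for glass RI comparison:
Recovered mean = sum / n_r = 7.27405 / 5 = 1.45481
Control mean = sum / n_c = 10.1832 / 7 = 1.4547429
Recovered sample variance s_r^2 = 1.509e-07
Control sample variance s_c^2 = 7.96571e-08
Welch SE (unpooled) = sqrt(s_r^2/n_r + s_c^2/n_c) = sqrt(3.018e-08 + 1.13796e-08) = sqrt(4.15596e-08) = 0.000203862
|mean_r - mean_c| = 6.71429e-05
t = 6.71429e-05 / 0.000203862 = 0.33

0.33


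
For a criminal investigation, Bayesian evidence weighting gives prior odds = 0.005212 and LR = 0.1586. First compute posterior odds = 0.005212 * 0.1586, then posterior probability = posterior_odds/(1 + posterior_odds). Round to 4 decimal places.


Bayesian evidence evaluation:
Posterior odds = prior_odds * LR = 0.005212 * 0.1586 = 0.0008266232
Posterior probability = posterior_odds / (1 + posterior_odds)
= 0.0008266232 / (1 + 0.0008266232)
= 0.0008266232 / 1.0008266232
= 0.0008

0.0008


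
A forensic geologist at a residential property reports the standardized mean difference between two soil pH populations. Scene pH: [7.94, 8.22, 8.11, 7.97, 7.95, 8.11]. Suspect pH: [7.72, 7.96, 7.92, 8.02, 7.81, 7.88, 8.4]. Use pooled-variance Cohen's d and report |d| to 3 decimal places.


Pooled-variance Cohen's d for soil pH comparison:
Scene mean = 48.3 / 6 = 8.05
Suspect mean = 55.71 / 7 = 7.958571
Scene sample variance s_s^2 = 0.01292
Suspect sample variance s_c^2 = 0.047548
Pooled variance = ((n_s-1)*s_s^2 + (n_c-1)*s_c^2) / (n_s + n_c - 2) = 0.031808
Pooled SD = sqrt(0.031808) = 0.178348
Mean difference = 0.091429
|d| = |0.091429| / 0.178348 = 0.513

0.513


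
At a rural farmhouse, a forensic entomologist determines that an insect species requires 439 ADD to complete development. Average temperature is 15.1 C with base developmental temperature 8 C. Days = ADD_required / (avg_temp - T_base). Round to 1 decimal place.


Insect development time:
Effective temperature = avg_temp - T_base = 15.1 - 8 = 7.1 C
Days = ADD / effective_temp = 439 / 7.1 = 61.8 days

61.8


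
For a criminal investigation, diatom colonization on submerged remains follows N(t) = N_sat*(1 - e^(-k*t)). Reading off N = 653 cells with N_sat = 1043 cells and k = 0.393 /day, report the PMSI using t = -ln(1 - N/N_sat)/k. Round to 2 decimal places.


PMSI from diatom colonization curve:
N / N_sat = 653 / 1043 = 0.626079
1 - N/N_sat = 0.373921
ln(1 - N/N_sat) = -0.983711
t = -ln(1 - N/N_sat) / k = -(-0.983711) / 0.393 = 2.50 days

2.50


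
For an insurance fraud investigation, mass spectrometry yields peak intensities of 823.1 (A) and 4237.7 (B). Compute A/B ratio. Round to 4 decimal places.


Spectral peak ratio:
Peak A = 823.1 counts
Peak B = 4237.7 counts
Ratio = 823.1 / 4237.7 = 0.1942

0.1942


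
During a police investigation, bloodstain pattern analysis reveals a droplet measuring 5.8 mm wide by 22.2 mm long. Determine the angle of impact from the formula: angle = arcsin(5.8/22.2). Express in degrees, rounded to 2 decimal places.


Blood spatter impact angle calculation:
width / length = 5.8 / 22.2 = 0.261261
angle = arcsin(0.261261)
angle = 15.14 degrees

15.14


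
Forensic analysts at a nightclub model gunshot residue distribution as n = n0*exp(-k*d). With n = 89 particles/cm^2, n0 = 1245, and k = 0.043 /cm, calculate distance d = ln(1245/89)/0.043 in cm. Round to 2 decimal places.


GSR distance calculation:
n0/n = 1245 / 89 = 13.988764
ln(n0/n) = 2.638254
d = 2.638254 / 0.043 = 61.35 cm

61.35


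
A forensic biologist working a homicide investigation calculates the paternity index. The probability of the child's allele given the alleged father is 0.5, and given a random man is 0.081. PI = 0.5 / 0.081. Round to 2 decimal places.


Paternity Index calculation:
PI = P(allele|father) / P(allele|random)
PI = 0.5 / 0.081
PI = 6.17

6.17


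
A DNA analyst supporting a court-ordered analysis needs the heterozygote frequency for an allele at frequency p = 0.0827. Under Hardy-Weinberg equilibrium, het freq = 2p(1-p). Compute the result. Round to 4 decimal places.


Hardy-Weinberg heterozygote frequency:
q = 1 - p = 1 - 0.0827 = 0.9173
2pq = 2 * 0.0827 * 0.9173 = 0.1517

0.1517


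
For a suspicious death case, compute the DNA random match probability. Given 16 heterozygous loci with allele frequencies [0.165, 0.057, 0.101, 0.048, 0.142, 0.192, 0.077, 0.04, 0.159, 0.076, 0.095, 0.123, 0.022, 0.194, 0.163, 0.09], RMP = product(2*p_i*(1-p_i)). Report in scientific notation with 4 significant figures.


Computing RMP for 16 loci:
Locus 1: 2 * 0.165 * 0.835 = 0.27555
Locus 2: 2 * 0.057 * 0.943 = 0.107502
Locus 3: 2 * 0.101 * 0.899 = 0.181598
Locus 4: 2 * 0.048 * 0.952 = 0.091392
Locus 5: 2 * 0.142 * 0.858 = 0.243672
Locus 6: 2 * 0.192 * 0.808 = 0.310272
Locus 7: 2 * 0.077 * 0.923 = 0.142142
Locus 8: 2 * 0.04 * 0.96 = 0.0768
Locus 9: 2 * 0.159 * 0.841 = 0.267438
Locus 10: 2 * 0.076 * 0.924 = 0.140448
Locus 11: 2 * 0.095 * 0.905 = 0.17195
Locus 12: 2 * 0.123 * 0.877 = 0.215742
Locus 13: 2 * 0.022 * 0.978 = 0.043032
Locus 14: 2 * 0.194 * 0.806 = 0.312728
Locus 15: 2 * 0.163 * 0.837 = 0.272862
Locus 16: 2 * 0.09 * 0.91 = 0.1638
RMP = 3.401e-13

3.401e-13


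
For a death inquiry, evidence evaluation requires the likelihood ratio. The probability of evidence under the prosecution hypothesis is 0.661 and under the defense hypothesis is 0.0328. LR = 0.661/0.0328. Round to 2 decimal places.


Likelihood ratio calculation:
LR = P(E|Hp) / P(E|Hd)
LR = 0.661 / 0.0328
LR = 20.15

20.15


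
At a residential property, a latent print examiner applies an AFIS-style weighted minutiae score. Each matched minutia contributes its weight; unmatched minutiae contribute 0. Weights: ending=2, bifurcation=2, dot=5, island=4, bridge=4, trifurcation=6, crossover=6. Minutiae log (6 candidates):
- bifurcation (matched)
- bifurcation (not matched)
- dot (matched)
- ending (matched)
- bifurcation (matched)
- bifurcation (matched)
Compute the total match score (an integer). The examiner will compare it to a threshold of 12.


Weighted minutiae match score:
  bifurcation: matched, +2 (running total 2)
  bifurcation: not matched, +0
  dot: matched, +5 (running total 7)
  ending: matched, +2 (running total 9)
  bifurcation: matched, +2 (running total 11)
  bifurcation: matched, +2 (running total 13)
Total score = 13
Threshold = 12; verdict = identification

13


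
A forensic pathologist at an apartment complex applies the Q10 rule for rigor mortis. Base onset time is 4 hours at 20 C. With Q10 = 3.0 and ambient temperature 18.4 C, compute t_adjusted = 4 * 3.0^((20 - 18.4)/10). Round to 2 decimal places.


Rigor mortis time adjustment:
Exponent = (T_ref - T_actual) / 10 = (20 - 18.4) / 10 = 0.16
Q10 factor = 3.0^0.16 = 1.19217
t_adjusted = 4 * 1.19217 = 4.77 hours

4.77


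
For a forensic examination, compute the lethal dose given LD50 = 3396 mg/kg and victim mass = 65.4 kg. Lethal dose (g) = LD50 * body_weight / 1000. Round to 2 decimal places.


Lethal dose calculation:
Lethal dose = LD50 * body_weight / 1000
= 3396 * 65.4 / 1000
= 222098.4 / 1000
= 222.10 g

222.10


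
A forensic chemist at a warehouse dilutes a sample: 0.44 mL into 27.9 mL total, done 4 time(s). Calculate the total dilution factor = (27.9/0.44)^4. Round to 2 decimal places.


Dilution factor calculation:
Single dilution = V_total / V_sample = 27.9 / 0.44 ≈ 63.409091
Number of dilutions = 4
Total DF = (27.9 / 0.44)^4 (full precision, rounded at the end) = 16166131.50

16166131.50


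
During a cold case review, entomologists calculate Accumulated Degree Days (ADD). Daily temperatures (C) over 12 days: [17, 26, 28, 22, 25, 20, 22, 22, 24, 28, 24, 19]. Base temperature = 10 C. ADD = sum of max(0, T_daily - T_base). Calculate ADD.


Computing ADD day by day:
Day 1: max(0, 17 - 10) = 7
Day 2: max(0, 26 - 10) = 16
Day 3: max(0, 28 - 10) = 18
Day 4: max(0, 22 - 10) = 12
Day 5: max(0, 25 - 10) = 15
Day 6: max(0, 20 - 10) = 10
Day 7: max(0, 22 - 10) = 12
Day 8: max(0, 22 - 10) = 12
Day 9: max(0, 24 - 10) = 14
Day 10: max(0, 28 - 10) = 18
Day 11: max(0, 24 - 10) = 14
Day 12: max(0, 19 - 10) = 9
Total ADD = 157

157


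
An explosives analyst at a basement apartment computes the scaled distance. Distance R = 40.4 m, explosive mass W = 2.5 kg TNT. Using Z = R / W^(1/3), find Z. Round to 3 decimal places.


Scaled distance calculation:
W^(1/3) = 2.5^(1/3) = 1.357209
Z = R / W^(1/3) = 40.4 / 1.357209
Z = 29.767 m/kg^(1/3)

29.767


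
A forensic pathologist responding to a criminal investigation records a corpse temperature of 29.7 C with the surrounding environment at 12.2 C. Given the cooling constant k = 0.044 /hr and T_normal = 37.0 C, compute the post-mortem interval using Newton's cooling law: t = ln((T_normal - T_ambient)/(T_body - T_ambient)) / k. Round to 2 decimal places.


Using Newton's law of cooling:
t = ln((T_normal - T_ambient) / (T_body - T_ambient)) / k
T_normal - T_ambient = 24.8
T_body - T_ambient = 17.5
Ratio = 1.417143
ln(ratio) = 0.348643
t = 0.348643 / 0.044 = 7.92 hours

7.92


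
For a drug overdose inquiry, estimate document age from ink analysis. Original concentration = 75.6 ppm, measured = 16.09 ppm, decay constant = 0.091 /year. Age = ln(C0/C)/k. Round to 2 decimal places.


Document age estimation:
C0/C = 75.6 / 16.09 = 4.698571
ln(C0/C) = 1.547258
t = 1.547258 / 0.091 = 17.00 years

17.00


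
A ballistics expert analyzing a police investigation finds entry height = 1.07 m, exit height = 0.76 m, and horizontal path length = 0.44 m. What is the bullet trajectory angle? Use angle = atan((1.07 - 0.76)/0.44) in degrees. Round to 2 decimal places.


Bullet trajectory angle:
Height difference = 1.07 - 0.76 = 0.31 m
angle = atan(0.31 / 0.44)
angle = atan(0.704545)
angle = 35.17 degrees

35.17


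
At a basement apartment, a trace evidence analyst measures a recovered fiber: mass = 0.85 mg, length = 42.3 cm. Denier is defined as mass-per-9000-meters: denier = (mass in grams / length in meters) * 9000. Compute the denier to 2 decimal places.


Denier calculation:
Mass in grams = 0.85 mg / 1000 = 0.00085 g
Length in meters = 42.3 cm / 100 = 0.423 m
Linear density = mass / length = 0.00085 / 0.423 = 0.00200946 g/m
Denier = (g/m) * 9000 = 0.00200946 * 9000 = 18.09

18.09


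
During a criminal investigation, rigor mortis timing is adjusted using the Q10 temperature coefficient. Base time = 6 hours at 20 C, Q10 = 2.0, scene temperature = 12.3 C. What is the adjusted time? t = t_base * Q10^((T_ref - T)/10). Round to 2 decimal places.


Rigor mortis time adjustment:
Exponent = (T_ref - T_actual) / 10 = (20 - 12.3) / 10 = 0.77
Q10 factor = 2.0^0.77 = 1.70527
t_adjusted = 6 * 1.70527 = 10.23 hours

10.23


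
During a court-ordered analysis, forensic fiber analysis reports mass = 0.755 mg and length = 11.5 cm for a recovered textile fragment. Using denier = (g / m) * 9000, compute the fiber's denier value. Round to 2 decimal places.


Denier calculation:
Mass in grams = 0.755 mg / 1000 = 0.000755 g
Length in meters = 11.5 cm / 100 = 0.115 m
Linear density = mass / length = 0.000755 / 0.115 = 0.00656522 g/m
Denier = (g/m) * 9000 = 0.00656522 * 9000 = 59.09

59.09


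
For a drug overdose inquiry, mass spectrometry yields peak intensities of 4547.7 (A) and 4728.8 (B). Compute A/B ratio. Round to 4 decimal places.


Spectral peak ratio:
Peak A = 4547.7 counts
Peak B = 4728.8 counts
Ratio = 4547.7 / 4728.8 = 0.9617

0.9617


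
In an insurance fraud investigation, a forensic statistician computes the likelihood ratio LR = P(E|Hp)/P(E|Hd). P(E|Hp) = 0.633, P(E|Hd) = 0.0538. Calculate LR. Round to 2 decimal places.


Likelihood ratio calculation:
LR = P(E|Hp) / P(E|Hd)
LR = 0.633 / 0.0538
LR = 11.77

11.77


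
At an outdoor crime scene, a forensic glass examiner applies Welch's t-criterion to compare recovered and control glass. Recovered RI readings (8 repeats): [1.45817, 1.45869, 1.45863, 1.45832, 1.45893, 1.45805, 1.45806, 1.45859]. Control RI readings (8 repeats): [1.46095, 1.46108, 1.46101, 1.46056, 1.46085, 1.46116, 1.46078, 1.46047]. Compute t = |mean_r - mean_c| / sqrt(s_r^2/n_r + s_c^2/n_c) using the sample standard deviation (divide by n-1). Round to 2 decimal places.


Welch's t-criterion for glass RI comparison:
Recovered mean = sum / n_r = 11.66744 / 8 = 1.45843
Control mean = sum / n_c = 11.68686 / 8 = 1.4608575
Recovered sample variance s_r^2 = 1.06314e-07
Control sample variance s_c^2 = 5.965e-08
Welch SE (unpooled) = sqrt(s_r^2/n_r + s_c^2/n_c) = sqrt(1.32893e-08 + 7.45625e-09) = sqrt(2.07456e-08) = 0.000144033
|mean_r - mean_c| = 0.0024275
t = 0.0024275 / 0.000144033 = 16.85

16.85


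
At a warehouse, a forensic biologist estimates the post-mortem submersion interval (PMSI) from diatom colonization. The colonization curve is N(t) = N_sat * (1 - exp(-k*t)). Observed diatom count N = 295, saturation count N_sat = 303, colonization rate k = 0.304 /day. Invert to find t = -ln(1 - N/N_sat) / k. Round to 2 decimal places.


PMSI from diatom colonization curve:
N / N_sat = 295 / 303 = 0.973597
1 - N/N_sat = 0.026403
ln(1 - N/N_sat) = -3.634278
t = -ln(1 - N/N_sat) / k = -(-3.634278) / 0.304 = 11.95 days

11.95


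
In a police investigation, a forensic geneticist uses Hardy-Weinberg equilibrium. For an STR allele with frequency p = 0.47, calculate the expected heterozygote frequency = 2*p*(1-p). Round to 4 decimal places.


Hardy-Weinberg heterozygote frequency:
q = 1 - p = 1 - 0.47 = 0.53
2pq = 2 * 0.47 * 0.53 = 0.4982

0.4982


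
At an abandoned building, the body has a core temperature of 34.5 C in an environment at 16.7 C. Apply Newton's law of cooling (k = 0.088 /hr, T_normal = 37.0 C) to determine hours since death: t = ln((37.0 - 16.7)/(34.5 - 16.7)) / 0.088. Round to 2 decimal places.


Using Newton's law of cooling:
t = ln((T_normal - T_ambient) / (T_body - T_ambient)) / k
T_normal - T_ambient = 20.3
T_body - T_ambient = 17.8
Ratio = 1.140449
ln(ratio) = 0.131422
t = 0.131422 / 0.088 = 1.49 hours

1.49


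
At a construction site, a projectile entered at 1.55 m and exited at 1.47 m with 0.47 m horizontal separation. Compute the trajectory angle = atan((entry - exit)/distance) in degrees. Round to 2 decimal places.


Bullet trajectory angle:
Height difference = 1.55 - 1.47 = 0.08 m
angle = atan(0.08 / 0.47)
angle = atan(0.170213)
angle = 9.66 degrees

9.66


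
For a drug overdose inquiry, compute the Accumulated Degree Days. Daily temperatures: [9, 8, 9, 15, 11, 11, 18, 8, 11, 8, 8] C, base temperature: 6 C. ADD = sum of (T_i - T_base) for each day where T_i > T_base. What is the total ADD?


Computing ADD day by day:
Day 1: max(0, 9 - 6) = 3
Day 2: max(0, 8 - 6) = 2
Day 3: max(0, 9 - 6) = 3
Day 4: max(0, 15 - 6) = 9
Day 5: max(0, 11 - 6) = 5
Day 6: max(0, 11 - 6) = 5
Day 7: max(0, 18 - 6) = 12
Day 8: max(0, 8 - 6) = 2
Day 9: max(0, 11 - 6) = 5
Day 10: max(0, 8 - 6) = 2
Day 11: max(0, 8 - 6) = 2
Total ADD = 50

50


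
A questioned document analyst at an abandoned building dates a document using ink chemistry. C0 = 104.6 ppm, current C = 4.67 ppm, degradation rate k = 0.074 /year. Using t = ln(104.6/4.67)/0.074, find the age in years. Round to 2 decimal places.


Document age estimation:
C0/C = 104.6 / 4.67 = 22.398287
ln(C0/C) = 3.108984
t = 3.108984 / 0.074 = 42.01 years

42.01


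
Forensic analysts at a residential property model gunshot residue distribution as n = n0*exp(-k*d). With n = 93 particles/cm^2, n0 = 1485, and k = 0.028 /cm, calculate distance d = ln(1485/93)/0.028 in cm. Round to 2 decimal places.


GSR distance calculation:
n0/n = 1485 / 93 = 15.967742
ln(n0/n) = 2.770571
d = 2.770571 / 0.028 = 98.95 cm

98.95


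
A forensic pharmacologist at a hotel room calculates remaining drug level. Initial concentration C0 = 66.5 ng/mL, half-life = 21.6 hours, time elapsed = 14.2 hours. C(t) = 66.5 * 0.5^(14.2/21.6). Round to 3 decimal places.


Drug concentration decay:
Number of half-lives = t / t_half = 14.2 / 21.6 = 0.657407
Decay factor = 0.5^0.657407 = 0.63401681
C(t) = 66.5 * 0.63401681 = 42.162 ng/mL

42.162


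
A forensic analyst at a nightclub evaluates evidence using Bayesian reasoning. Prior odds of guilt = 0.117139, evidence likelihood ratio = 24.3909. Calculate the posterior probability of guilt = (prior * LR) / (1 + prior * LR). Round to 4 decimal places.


Bayesian evidence evaluation:
Posterior odds = prior_odds * LR = 0.117139 * 24.3909 = 2.857126
Posterior probability = posterior_odds / (1 + posterior_odds)
= 2.857126 / (1 + 2.857126)
= 2.857126 / 3.857126
= 0.7407

0.7407


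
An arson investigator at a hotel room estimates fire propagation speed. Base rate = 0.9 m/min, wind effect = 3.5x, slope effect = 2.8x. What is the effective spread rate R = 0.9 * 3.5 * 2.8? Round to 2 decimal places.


Fire spread rate calculation:
R = R0 * wind_factor * slope_factor
= 0.9 * 3.5 * 2.8
= 3.15 * 2.8
= 8.82 m/min

8.82


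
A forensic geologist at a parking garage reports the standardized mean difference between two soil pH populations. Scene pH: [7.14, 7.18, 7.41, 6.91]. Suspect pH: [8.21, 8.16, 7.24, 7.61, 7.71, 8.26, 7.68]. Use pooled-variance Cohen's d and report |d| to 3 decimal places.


Pooled-variance Cohen's d for soil pH comparison:
Scene mean = 28.64 / 4 = 7.16
Suspect mean = 54.87 / 7 = 7.838571
Scene sample variance s_s^2 = 0.041933
Suspect sample variance s_c^2 = 0.145181
Pooled variance = ((n_s-1)*s_s^2 + (n_c-1)*s_c^2) / (n_s + n_c - 2) = 0.110765
Pooled SD = sqrt(0.110765) = 0.332814
Mean difference = -0.678571
|d| = |-0.678571| / 0.332814 = 2.039

2.039


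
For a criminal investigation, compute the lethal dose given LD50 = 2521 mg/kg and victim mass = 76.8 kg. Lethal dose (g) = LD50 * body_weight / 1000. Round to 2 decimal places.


Lethal dose calculation:
Lethal dose = LD50 * body_weight / 1000
= 2521 * 76.8 / 1000
= 193612.8 / 1000
= 193.61 g

193.61


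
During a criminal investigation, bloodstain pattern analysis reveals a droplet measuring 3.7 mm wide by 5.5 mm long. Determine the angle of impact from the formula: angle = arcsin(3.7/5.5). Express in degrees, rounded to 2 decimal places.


Blood spatter impact angle calculation:
width / length = 3.7 / 5.5 = 0.672727
angle = arcsin(0.672727)
angle = 42.28 degrees

42.28


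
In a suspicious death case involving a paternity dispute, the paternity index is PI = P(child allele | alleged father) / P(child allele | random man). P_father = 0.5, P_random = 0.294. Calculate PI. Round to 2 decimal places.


Paternity Index calculation:
PI = P(allele|father) / P(allele|random)
PI = 0.5 / 0.294
PI = 1.70

1.70


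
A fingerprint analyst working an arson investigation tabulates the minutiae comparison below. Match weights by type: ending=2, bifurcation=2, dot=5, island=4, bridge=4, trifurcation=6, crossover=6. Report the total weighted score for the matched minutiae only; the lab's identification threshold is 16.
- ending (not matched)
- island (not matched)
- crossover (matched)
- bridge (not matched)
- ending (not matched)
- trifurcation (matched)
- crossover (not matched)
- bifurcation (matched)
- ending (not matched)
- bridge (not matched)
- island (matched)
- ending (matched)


Weighted minutiae match score:
  ending: not matched, +0
  island: not matched, +0
  crossover: matched, +6 (running total 6)
  bridge: not matched, +0
  ending: not matched, +0
  trifurcation: matched, +6 (running total 12)
  crossover: not matched, +0
  bifurcation: matched, +2 (running total 14)
  ending: not matched, +0
  bridge: not matched, +0
  island: matched, +4 (running total 18)
  ending: matched, +2 (running total 20)
Total score = 20
Threshold = 16; verdict = identification

20


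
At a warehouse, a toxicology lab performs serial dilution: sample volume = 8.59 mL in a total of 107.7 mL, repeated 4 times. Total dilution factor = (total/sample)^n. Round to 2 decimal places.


Dilution factor calculation:
Single dilution = V_total / V_sample = 107.7 / 8.59 ≈ 12.537835
Number of dilutions = 4
Total DF = (107.7 / 8.59)^4 (full precision, rounded at the end) = 24710.99

24710.99


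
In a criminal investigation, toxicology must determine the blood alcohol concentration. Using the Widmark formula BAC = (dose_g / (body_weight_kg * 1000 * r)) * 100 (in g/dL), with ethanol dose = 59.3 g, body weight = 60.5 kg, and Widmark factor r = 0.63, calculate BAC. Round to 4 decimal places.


Applying the Widmark formula:
BAC = (dose_g / (body_wt * 1000 * r)) * 100
Denominator = 60.5 * 1000 * 0.63 = 38115
BAC = (59.3 / 38115) * 100
BAC = 0.1556 g/dL

0.1556


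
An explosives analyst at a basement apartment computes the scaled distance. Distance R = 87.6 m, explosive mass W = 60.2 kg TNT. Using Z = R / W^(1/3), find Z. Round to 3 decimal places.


Scaled distance calculation:
W^(1/3) = 60.2^(1/3) = 3.919213
Z = R / W^(1/3) = 87.6 / 3.919213
Z = 22.351 m/kg^(1/3)

22.351


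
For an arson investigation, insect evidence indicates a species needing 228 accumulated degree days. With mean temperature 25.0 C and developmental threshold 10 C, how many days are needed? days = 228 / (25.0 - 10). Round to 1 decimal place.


Insect development time:
Effective temperature = avg_temp - T_base = 25.0 - 10 = 15.0 C
Days = ADD / effective_temp = 228 / 15.0 = 15.2 days

15.2


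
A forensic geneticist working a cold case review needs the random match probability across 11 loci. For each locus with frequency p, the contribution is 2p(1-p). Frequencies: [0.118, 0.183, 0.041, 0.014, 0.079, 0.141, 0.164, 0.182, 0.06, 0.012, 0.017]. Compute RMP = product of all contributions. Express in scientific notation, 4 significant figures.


Computing RMP for 11 loci:
Locus 1: 2 * 0.118 * 0.882 = 0.208152
Locus 2: 2 * 0.183 * 0.817 = 0.299022
Locus 3: 2 * 0.041 * 0.959 = 0.078638
Locus 4: 2 * 0.014 * 0.986 = 0.027608
Locus 5: 2 * 0.079 * 0.921 = 0.145518
Locus 6: 2 * 0.141 * 0.859 = 0.242238
Locus 7: 2 * 0.164 * 0.836 = 0.274208
Locus 8: 2 * 0.182 * 0.818 = 0.297752
Locus 9: 2 * 0.06 * 0.94 = 0.1128
Locus 10: 2 * 0.012 * 0.988 = 0.023712
Locus 11: 2 * 0.017 * 0.983 = 0.033422
RMP = 3.477e-11

3.477e-11


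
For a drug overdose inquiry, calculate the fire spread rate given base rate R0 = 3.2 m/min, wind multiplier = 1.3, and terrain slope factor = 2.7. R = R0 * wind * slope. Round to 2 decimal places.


Fire spread rate calculation:
R = R0 * wind_factor * slope_factor
= 3.2 * 1.3 * 2.7
= 4.16 * 2.7
= 11.23 m/min

11.23


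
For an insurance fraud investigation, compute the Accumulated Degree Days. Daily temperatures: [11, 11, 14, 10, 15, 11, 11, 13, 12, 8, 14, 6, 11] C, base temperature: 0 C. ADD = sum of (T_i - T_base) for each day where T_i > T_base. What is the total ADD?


Computing ADD day by day:
Day 1: max(0, 11 - 0) = 11
Day 2: max(0, 11 - 0) = 11
Day 3: max(0, 14 - 0) = 14
Day 4: max(0, 10 - 0) = 10
Day 5: max(0, 15 - 0) = 15
Day 6: max(0, 11 - 0) = 11
Day 7: max(0, 11 - 0) = 11
Day 8: max(0, 13 - 0) = 13
Day 9: max(0, 12 - 0) = 12
Day 10: max(0, 8 - 0) = 8
Day 11: max(0, 14 - 0) = 14
Day 12: max(0, 6 - 0) = 6
Day 13: max(0, 11 - 0) = 11
Total ADD = 147

147


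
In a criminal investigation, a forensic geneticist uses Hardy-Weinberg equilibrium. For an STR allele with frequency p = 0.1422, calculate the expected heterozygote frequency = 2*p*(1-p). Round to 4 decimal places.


Hardy-Weinberg heterozygote frequency:
q = 1 - p = 1 - 0.1422 = 0.8578
2pq = 2 * 0.1422 * 0.8578 = 0.2440

0.2440


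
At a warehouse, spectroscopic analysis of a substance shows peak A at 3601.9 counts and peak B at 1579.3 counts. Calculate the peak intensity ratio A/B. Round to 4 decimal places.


Spectral peak ratio:
Peak A = 3601.9 counts
Peak B = 1579.3 counts
Ratio = 3601.9 / 1579.3 = 2.2807

2.2807


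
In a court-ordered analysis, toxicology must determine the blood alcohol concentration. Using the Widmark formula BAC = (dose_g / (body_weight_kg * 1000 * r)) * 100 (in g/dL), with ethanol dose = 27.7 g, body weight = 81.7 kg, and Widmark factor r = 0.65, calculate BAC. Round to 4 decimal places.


Applying the Widmark formula:
BAC = (dose_g / (body_wt * 1000 * r)) * 100
Denominator = 81.7 * 1000 * 0.65 = 53105
BAC = (27.7 / 53105) * 100
BAC = 0.0522 g/dL

0.0522


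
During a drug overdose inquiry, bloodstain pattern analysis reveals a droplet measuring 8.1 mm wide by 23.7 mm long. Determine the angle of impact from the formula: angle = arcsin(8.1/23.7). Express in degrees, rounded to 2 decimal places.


Blood spatter impact angle calculation:
width / length = 8.1 / 23.7 = 0.341772
angle = arcsin(0.341772)
angle = 19.98 degrees

19.98


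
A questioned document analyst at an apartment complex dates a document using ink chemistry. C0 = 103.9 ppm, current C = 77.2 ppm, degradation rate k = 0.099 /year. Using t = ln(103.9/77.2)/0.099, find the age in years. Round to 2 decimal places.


Document age estimation:
C0/C = 103.9 / 77.2 = 1.345855
ln(C0/C) = 0.297029
t = 0.297029 / 0.099 = 3.00 years

3.00


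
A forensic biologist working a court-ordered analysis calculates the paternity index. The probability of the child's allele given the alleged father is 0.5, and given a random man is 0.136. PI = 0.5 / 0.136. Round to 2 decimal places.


Paternity Index calculation:
PI = P(allele|father) / P(allele|random)
PI = 0.5 / 0.136
PI = 3.68

3.68


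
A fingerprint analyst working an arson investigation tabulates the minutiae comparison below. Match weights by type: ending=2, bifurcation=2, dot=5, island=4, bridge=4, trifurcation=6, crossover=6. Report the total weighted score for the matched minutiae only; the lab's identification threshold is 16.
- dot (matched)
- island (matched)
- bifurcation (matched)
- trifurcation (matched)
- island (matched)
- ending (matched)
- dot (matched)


Weighted minutiae match score:
  dot: matched, +5 (running total 5)
  island: matched, +4 (running total 9)
  bifurcation: matched, +2 (running total 11)
  trifurcation: matched, +6 (running total 17)
  island: matched, +4 (running total 21)
  ending: matched, +2 (running total 23)
  dot: matched, +5 (running total 28)
Total score = 28
Threshold = 16; verdict = identification

28


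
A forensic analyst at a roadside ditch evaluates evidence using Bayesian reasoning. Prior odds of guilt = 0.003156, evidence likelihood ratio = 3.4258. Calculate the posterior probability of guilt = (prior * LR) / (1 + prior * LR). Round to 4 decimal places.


Bayesian evidence evaluation:
Posterior odds = prior_odds * LR = 0.003156 * 3.4258 = 0.01081182
Posterior probability = posterior_odds / (1 + posterior_odds)
= 0.01081182 / (1 + 0.01081182)
= 0.01081182 / 1.01081182
= 0.0107

0.0107


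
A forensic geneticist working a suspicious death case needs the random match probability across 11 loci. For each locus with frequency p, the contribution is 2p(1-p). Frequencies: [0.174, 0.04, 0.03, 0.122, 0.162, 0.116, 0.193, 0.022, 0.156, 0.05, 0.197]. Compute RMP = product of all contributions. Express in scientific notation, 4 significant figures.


Computing RMP for 11 loci:
Locus 1: 2 * 0.174 * 0.826 = 0.287448
Locus 2: 2 * 0.04 * 0.96 = 0.0768
Locus 3: 2 * 0.03 * 0.97 = 0.0582
Locus 4: 2 * 0.122 * 0.878 = 0.214232
Locus 5: 2 * 0.162 * 0.838 = 0.271512
Locus 6: 2 * 0.116 * 0.884 = 0.205088
Locus 7: 2 * 0.193 * 0.807 = 0.311502
Locus 8: 2 * 0.022 * 0.978 = 0.043032
Locus 9: 2 * 0.156 * 0.844 = 0.263328
Locus 10: 2 * 0.05 * 0.95 = 0.095
Locus 11: 2 * 0.197 * 0.803 = 0.316382
RMP = 1.626e-09

1.626e-09


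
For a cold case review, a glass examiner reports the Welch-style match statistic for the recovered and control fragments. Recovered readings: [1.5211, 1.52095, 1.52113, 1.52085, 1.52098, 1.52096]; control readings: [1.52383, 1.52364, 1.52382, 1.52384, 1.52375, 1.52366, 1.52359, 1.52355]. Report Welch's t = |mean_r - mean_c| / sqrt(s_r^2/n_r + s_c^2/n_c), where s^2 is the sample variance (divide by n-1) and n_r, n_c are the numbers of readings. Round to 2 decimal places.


Welch's t-criterion for glass RI comparison:
Recovered mean = sum / n_r = 9.12597 / 6 = 1.520995
Control mean = sum / n_c = 12.18968 / 8 = 1.52371
Recovered sample variance s_r^2 = 1.075e-08
Control sample variance s_c^2 = 1.32e-08
Welch SE (unpooled) = sqrt(s_r^2/n_r + s_c^2/n_c) = sqrt(1.79167e-09 + 1.65e-09) = sqrt(3.44167e-09) = 5.86657e-05
|mean_r - mean_c| = 0.002715
t = 0.002715 / 5.86657e-05 = 46.28

46.28


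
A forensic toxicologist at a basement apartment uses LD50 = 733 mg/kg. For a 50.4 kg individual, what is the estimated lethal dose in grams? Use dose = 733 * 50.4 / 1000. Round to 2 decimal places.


Lethal dose calculation:
Lethal dose = LD50 * body_weight / 1000
= 733 * 50.4 / 1000
= 36943.2 / 1000
= 36.94 g

36.94


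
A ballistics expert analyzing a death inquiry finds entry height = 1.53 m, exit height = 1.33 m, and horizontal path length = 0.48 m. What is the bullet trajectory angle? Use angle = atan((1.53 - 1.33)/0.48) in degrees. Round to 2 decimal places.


Bullet trajectory angle:
Height difference = 1.53 - 1.33 = 0.2 m
angle = atan(0.2 / 0.48)
angle = atan(0.416667)
angle = 22.62 degrees

22.62


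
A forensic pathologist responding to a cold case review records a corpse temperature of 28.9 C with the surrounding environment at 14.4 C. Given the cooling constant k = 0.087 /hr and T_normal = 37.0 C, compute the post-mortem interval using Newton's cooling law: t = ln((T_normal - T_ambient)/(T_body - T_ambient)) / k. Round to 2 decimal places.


Using Newton's law of cooling:
t = ln((T_normal - T_ambient) / (T_body - T_ambient)) / k
T_normal - T_ambient = 22.6
T_body - T_ambient = 14.5
Ratio = 1.558621
ln(ratio) = 0.443801
t = 0.443801 / 0.087 = 5.10 hours

5.10
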